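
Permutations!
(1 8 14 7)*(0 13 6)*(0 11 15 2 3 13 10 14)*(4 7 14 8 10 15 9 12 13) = (0 15 2 3 4 7 1 10 8)(6 11 9 12 13) = [15, 10, 3, 4, 7, 5, 11, 1, 0, 12, 8, 9, 13, 6, 14, 2]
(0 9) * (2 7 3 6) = (0 9)(2 7 3 6) = [9, 1, 7, 6, 4, 5, 2, 3, 8, 0]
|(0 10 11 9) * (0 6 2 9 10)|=|(2 9 6)(10 11)|=6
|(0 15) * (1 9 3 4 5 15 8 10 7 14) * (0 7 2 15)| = 12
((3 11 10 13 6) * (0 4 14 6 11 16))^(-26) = (0 3 14)(4 16 6)(10 13 11) = [3, 1, 2, 14, 16, 5, 4, 7, 8, 9, 13, 10, 12, 11, 0, 15, 6]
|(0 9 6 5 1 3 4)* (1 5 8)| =7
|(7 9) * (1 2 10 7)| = |(1 2 10 7 9)| = 5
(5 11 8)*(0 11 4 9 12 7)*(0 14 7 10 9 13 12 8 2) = (0 11 2)(4 13 12 10 9 8 5)(7 14) = [11, 1, 0, 3, 13, 4, 6, 14, 5, 8, 9, 2, 10, 12, 7]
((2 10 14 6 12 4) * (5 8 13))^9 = (2 6)(4 14)(10 12) = [0, 1, 6, 3, 14, 5, 2, 7, 8, 9, 12, 11, 10, 13, 4]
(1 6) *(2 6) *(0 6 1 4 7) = (0 6 4 7)(1 2) = [6, 2, 1, 3, 7, 5, 4, 0]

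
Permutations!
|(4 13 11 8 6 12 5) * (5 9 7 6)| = 20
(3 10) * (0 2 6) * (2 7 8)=(0 7 8 2 6)(3 10)=[7, 1, 6, 10, 4, 5, 0, 8, 2, 9, 3]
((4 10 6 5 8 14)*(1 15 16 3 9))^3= (1 3 15 9 16)(4 5)(6 14)(8 10)= [0, 3, 2, 15, 5, 4, 14, 7, 10, 16, 8, 11, 12, 13, 6, 9, 1]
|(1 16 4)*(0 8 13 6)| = 12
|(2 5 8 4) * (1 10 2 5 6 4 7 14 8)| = |(1 10 2 6 4 5)(7 14 8)| = 6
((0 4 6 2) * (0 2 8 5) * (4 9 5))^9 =(9) =[0, 1, 2, 3, 4, 5, 6, 7, 8, 9]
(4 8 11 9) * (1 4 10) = (1 4 8 11 9 10) = [0, 4, 2, 3, 8, 5, 6, 7, 11, 10, 1, 9]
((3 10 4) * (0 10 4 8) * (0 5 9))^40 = (10) = [0, 1, 2, 3, 4, 5, 6, 7, 8, 9, 10]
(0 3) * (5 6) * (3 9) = (0 9 3)(5 6) = [9, 1, 2, 0, 4, 6, 5, 7, 8, 3]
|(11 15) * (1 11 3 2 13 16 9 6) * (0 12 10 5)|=|(0 12 10 5)(1 11 15 3 2 13 16 9 6)|=36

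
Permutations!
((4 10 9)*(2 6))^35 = (2 6)(4 9 10) = [0, 1, 6, 3, 9, 5, 2, 7, 8, 10, 4]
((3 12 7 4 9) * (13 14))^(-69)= [0, 1, 2, 12, 9, 5, 6, 4, 8, 3, 10, 11, 7, 14, 13]= (3 12 7 4 9)(13 14)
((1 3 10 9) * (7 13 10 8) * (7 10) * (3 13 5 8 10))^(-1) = (1 9 10 3 8 5 7 13) = [0, 9, 2, 8, 4, 7, 6, 13, 5, 10, 3, 11, 12, 1]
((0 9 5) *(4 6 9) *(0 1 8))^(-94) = [5, 6, 2, 3, 1, 4, 8, 7, 9, 0] = (0 5 4 1 6 8 9)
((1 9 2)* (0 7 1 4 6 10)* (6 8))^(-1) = (0 10 6 8 4 2 9 1 7) = [10, 7, 9, 3, 2, 5, 8, 0, 4, 1, 6]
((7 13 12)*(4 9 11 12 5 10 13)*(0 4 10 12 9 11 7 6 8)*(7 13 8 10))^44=[13, 1, 2, 3, 5, 8, 4, 7, 9, 6, 11, 12, 0, 10]=(0 13 10 11 12)(4 5 8 9 6)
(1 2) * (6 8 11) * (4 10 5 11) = (1 2)(4 10 5 11 6 8) = [0, 2, 1, 3, 10, 11, 8, 7, 4, 9, 5, 6]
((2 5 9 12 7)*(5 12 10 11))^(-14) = (2 12 7)(5 10)(9 11) = [0, 1, 12, 3, 4, 10, 6, 2, 8, 11, 5, 9, 7]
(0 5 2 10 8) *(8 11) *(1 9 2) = (0 5 1 9 2 10 11 8) = [5, 9, 10, 3, 4, 1, 6, 7, 0, 2, 11, 8]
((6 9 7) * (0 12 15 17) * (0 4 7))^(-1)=(0 9 6 7 4 17 15 12)=[9, 1, 2, 3, 17, 5, 7, 4, 8, 6, 10, 11, 0, 13, 14, 12, 16, 15]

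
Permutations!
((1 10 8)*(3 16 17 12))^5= (1 8 10)(3 16 17 12)= [0, 8, 2, 16, 4, 5, 6, 7, 10, 9, 1, 11, 3, 13, 14, 15, 17, 12]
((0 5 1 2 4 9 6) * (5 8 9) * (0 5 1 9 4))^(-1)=(0 2 1 4 8)(5 6 9)=[2, 4, 1, 3, 8, 6, 9, 7, 0, 5]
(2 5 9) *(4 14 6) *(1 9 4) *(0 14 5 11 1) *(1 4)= (0 14 6)(1 9 2 11 4 5)= [14, 9, 11, 3, 5, 1, 0, 7, 8, 2, 10, 4, 12, 13, 6]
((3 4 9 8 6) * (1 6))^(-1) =(1 8 9 4 3 6) =[0, 8, 2, 6, 3, 5, 1, 7, 9, 4]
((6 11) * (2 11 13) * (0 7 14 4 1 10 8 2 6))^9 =[0, 1, 2, 3, 4, 5, 13, 7, 8, 9, 10, 11, 12, 6, 14] =(14)(6 13)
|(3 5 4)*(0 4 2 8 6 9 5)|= 15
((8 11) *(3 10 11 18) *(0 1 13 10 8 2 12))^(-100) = (0 2 10 1 12 11 13)(3 18 8) = [2, 12, 10, 18, 4, 5, 6, 7, 3, 9, 1, 13, 11, 0, 14, 15, 16, 17, 8]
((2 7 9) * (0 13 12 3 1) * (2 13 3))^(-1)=[1, 3, 12, 0, 4, 5, 6, 2, 8, 7, 10, 11, 13, 9]=(0 1 3)(2 12 13 9 7)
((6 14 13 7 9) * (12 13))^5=(6 9 7 13 12 14)=[0, 1, 2, 3, 4, 5, 9, 13, 8, 7, 10, 11, 14, 12, 6]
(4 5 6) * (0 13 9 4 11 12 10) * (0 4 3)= (0 13 9 3)(4 5 6 11 12 10)= [13, 1, 2, 0, 5, 6, 11, 7, 8, 3, 4, 12, 10, 9]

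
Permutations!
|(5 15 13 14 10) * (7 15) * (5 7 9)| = 10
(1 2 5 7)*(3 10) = (1 2 5 7)(3 10) = [0, 2, 5, 10, 4, 7, 6, 1, 8, 9, 3]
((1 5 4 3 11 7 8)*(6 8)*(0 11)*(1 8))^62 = (0 4 1 7)(3 5 6 11) = [4, 7, 2, 5, 1, 6, 11, 0, 8, 9, 10, 3]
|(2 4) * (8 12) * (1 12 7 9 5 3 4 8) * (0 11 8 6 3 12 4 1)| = |(0 11 8 7 9 5 12)(1 4 2 6 3)| = 35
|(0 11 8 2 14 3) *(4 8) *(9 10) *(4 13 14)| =30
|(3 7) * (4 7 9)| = 4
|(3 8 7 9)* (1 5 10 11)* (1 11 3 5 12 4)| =|(1 12 4)(3 8 7 9 5 10)| =6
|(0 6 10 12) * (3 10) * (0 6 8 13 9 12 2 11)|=|(0 8 13 9 12 6 3 10 2 11)|=10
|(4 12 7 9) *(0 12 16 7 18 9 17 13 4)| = |(0 12 18 9)(4 16 7 17 13)| = 20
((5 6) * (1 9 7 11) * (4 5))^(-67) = [0, 9, 2, 3, 6, 4, 5, 11, 8, 7, 10, 1] = (1 9 7 11)(4 6 5)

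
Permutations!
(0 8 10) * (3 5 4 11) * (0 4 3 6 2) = [8, 1, 0, 5, 11, 3, 2, 7, 10, 9, 4, 6] = (0 8 10 4 11 6 2)(3 5)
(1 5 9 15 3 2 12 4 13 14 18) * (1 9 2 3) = (1 5 2 12 4 13 14 18 9 15) = [0, 5, 12, 3, 13, 2, 6, 7, 8, 15, 10, 11, 4, 14, 18, 1, 16, 17, 9]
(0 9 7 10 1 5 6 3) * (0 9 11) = (0 11)(1 5 6 3 9 7 10) = [11, 5, 2, 9, 4, 6, 3, 10, 8, 7, 1, 0]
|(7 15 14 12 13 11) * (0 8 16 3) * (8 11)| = 10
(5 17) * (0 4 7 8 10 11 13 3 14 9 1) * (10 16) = (0 4 7 8 16 10 11 13 3 14 9 1)(5 17) = [4, 0, 2, 14, 7, 17, 6, 8, 16, 1, 11, 13, 12, 3, 9, 15, 10, 5]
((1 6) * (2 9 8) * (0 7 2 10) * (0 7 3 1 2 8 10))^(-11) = (0 7 9 6 3 8 10 2 1) = [7, 0, 1, 8, 4, 5, 3, 9, 10, 6, 2]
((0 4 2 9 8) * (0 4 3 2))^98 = (0 2 8)(3 9 4) = [2, 1, 8, 9, 3, 5, 6, 7, 0, 4]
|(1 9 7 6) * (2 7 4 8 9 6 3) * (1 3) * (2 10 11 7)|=|(1 6 3 10 11 7)(4 8 9)|=6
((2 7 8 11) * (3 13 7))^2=(2 13 8)(3 7 11)=[0, 1, 13, 7, 4, 5, 6, 11, 2, 9, 10, 3, 12, 8]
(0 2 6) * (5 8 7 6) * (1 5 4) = (0 2 4 1 5 8 7 6) = [2, 5, 4, 3, 1, 8, 0, 6, 7]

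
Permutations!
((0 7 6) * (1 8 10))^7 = (0 7 6)(1 8 10) = [7, 8, 2, 3, 4, 5, 0, 6, 10, 9, 1]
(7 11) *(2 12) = [0, 1, 12, 3, 4, 5, 6, 11, 8, 9, 10, 7, 2] = (2 12)(7 11)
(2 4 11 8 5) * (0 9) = (0 9)(2 4 11 8 5) = [9, 1, 4, 3, 11, 2, 6, 7, 5, 0, 10, 8]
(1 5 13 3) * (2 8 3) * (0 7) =[7, 5, 8, 1, 4, 13, 6, 0, 3, 9, 10, 11, 12, 2] =(0 7)(1 5 13 2 8 3)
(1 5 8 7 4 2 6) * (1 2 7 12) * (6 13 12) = (1 5 8 6 2 13 12)(4 7) = [0, 5, 13, 3, 7, 8, 2, 4, 6, 9, 10, 11, 1, 12]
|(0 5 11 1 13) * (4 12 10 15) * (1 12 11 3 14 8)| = |(0 5 3 14 8 1 13)(4 11 12 10 15)| = 35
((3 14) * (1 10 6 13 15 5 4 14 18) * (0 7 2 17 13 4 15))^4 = (0 13 17 2 7)(1 14 10 3 6 18 4) = [13, 14, 7, 6, 1, 5, 18, 0, 8, 9, 3, 11, 12, 17, 10, 15, 16, 2, 4]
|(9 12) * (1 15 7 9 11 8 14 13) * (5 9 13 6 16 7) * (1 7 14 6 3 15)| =10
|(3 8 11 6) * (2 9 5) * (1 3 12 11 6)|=|(1 3 8 6 12 11)(2 9 5)|=6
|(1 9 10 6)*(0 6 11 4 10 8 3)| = |(0 6 1 9 8 3)(4 10 11)| = 6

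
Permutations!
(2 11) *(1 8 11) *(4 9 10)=(1 8 11 2)(4 9 10)=[0, 8, 1, 3, 9, 5, 6, 7, 11, 10, 4, 2]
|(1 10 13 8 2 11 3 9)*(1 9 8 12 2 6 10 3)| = |(1 3 8 6 10 13 12 2 11)| = 9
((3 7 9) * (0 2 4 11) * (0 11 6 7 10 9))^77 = (11)(0 4 7 2 6)(3 9 10) = [4, 1, 6, 9, 7, 5, 0, 2, 8, 10, 3, 11]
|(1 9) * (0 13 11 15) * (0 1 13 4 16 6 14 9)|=10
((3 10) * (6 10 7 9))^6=(3 7 9 6 10)=[0, 1, 2, 7, 4, 5, 10, 9, 8, 6, 3]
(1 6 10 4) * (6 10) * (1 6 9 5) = (1 10 4 6 9 5) = [0, 10, 2, 3, 6, 1, 9, 7, 8, 5, 4]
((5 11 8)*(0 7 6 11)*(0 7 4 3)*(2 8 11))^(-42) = (11)(2 7 8 6 5) = [0, 1, 7, 3, 4, 2, 5, 8, 6, 9, 10, 11]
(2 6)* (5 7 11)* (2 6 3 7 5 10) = (2 3 7 11 10) = [0, 1, 3, 7, 4, 5, 6, 11, 8, 9, 2, 10]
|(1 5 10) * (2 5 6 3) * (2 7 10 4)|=15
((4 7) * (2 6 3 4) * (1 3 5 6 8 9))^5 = [0, 8, 4, 9, 1, 6, 5, 3, 7, 2] = (1 8 7 3 9 2 4)(5 6)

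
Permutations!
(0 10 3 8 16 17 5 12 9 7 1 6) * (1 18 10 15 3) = (0 15 3 8 16 17 5 12 9 7 18 10 1 6) = [15, 6, 2, 8, 4, 12, 0, 18, 16, 7, 1, 11, 9, 13, 14, 3, 17, 5, 10]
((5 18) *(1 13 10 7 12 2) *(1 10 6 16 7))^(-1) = (1 10 2 12 7 16 6 13)(5 18) = [0, 10, 12, 3, 4, 18, 13, 16, 8, 9, 2, 11, 7, 1, 14, 15, 6, 17, 5]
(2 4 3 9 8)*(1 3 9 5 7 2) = (1 3 5 7 2 4 9 8) = [0, 3, 4, 5, 9, 7, 6, 2, 1, 8]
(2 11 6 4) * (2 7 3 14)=(2 11 6 4 7 3 14)=[0, 1, 11, 14, 7, 5, 4, 3, 8, 9, 10, 6, 12, 13, 2]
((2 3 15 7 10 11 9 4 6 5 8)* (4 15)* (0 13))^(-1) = [13, 1, 8, 2, 3, 6, 4, 15, 5, 11, 7, 10, 12, 0, 14, 9] = (0 13)(2 8 5 6 4 3)(7 15 9 11 10)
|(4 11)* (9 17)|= |(4 11)(9 17)|= 2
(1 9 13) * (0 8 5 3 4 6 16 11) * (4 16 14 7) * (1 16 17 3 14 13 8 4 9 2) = (0 4 6 13 16 11)(1 2)(3 17)(5 14 7 9 8) = [4, 2, 1, 17, 6, 14, 13, 9, 5, 8, 10, 0, 12, 16, 7, 15, 11, 3]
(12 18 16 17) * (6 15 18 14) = [0, 1, 2, 3, 4, 5, 15, 7, 8, 9, 10, 11, 14, 13, 6, 18, 17, 12, 16] = (6 15 18 16 17 12 14)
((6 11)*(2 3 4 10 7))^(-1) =[0, 1, 7, 2, 3, 5, 11, 10, 8, 9, 4, 6] =(2 7 10 4 3)(6 11)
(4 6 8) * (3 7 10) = (3 7 10)(4 6 8) = [0, 1, 2, 7, 6, 5, 8, 10, 4, 9, 3]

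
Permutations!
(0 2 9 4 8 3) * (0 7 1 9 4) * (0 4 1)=(0 2 1 9 4 8 3 7)=[2, 9, 1, 7, 8, 5, 6, 0, 3, 4]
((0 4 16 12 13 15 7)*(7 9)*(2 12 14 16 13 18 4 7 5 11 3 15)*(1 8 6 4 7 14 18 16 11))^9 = [6, 7, 15, 2, 11, 18, 14, 8, 0, 16, 10, 13, 9, 3, 4, 12, 5, 17, 1] = (0 6 14 4 11 13 3 2 15 12 9 16 5 18 1 7 8)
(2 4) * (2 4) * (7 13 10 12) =(7 13 10 12) =[0, 1, 2, 3, 4, 5, 6, 13, 8, 9, 12, 11, 7, 10]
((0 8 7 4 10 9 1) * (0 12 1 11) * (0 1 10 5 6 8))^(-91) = (1 11 9 10 12)(4 7 8 6 5) = [0, 11, 2, 3, 7, 4, 5, 8, 6, 10, 12, 9, 1]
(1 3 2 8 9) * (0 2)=[2, 3, 8, 0, 4, 5, 6, 7, 9, 1]=(0 2 8 9 1 3)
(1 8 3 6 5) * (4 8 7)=(1 7 4 8 3 6 5)=[0, 7, 2, 6, 8, 1, 5, 4, 3]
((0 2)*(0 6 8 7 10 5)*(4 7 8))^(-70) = (10) = [0, 1, 2, 3, 4, 5, 6, 7, 8, 9, 10]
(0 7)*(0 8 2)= (0 7 8 2)= [7, 1, 0, 3, 4, 5, 6, 8, 2]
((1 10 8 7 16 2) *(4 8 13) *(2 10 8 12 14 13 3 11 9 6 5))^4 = (1 10 6 8 3 5 7 11 2 16 9) = [0, 10, 16, 5, 4, 7, 8, 11, 3, 1, 6, 2, 12, 13, 14, 15, 9]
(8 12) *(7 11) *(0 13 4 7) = (0 13 4 7 11)(8 12) = [13, 1, 2, 3, 7, 5, 6, 11, 12, 9, 10, 0, 8, 4]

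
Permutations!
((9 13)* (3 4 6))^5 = (3 6 4)(9 13) = [0, 1, 2, 6, 3, 5, 4, 7, 8, 13, 10, 11, 12, 9]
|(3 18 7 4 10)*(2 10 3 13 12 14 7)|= 9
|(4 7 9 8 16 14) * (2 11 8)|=|(2 11 8 16 14 4 7 9)|=8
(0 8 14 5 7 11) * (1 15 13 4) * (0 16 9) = (0 8 14 5 7 11 16 9)(1 15 13 4) = [8, 15, 2, 3, 1, 7, 6, 11, 14, 0, 10, 16, 12, 4, 5, 13, 9]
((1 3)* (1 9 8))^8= (9)= [0, 1, 2, 3, 4, 5, 6, 7, 8, 9]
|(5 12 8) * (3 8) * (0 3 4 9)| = 7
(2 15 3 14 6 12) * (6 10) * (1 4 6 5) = [0, 4, 15, 14, 6, 1, 12, 7, 8, 9, 5, 11, 2, 13, 10, 3] = (1 4 6 12 2 15 3 14 10 5)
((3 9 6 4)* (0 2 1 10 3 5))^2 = (0 1 3 6 5 2 10 9 4) = [1, 3, 10, 6, 0, 2, 5, 7, 8, 4, 9]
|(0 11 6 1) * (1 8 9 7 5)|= 8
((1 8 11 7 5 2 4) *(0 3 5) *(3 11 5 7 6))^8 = (0 3 11 7 6)(1 2 8 4 5) = [3, 2, 8, 11, 5, 1, 0, 6, 4, 9, 10, 7]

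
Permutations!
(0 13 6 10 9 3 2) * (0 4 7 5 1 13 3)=(0 3 2 4 7 5 1 13 6 10 9)=[3, 13, 4, 2, 7, 1, 10, 5, 8, 0, 9, 11, 12, 6]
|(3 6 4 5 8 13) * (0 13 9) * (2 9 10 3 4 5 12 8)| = |(0 13 4 12 8 10 3 6 5 2 9)| = 11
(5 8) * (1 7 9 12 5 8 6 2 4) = (1 7 9 12 5 6 2 4) = [0, 7, 4, 3, 1, 6, 2, 9, 8, 12, 10, 11, 5]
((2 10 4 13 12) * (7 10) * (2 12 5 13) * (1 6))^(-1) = (1 6)(2 4 10 7)(5 13) = [0, 6, 4, 3, 10, 13, 1, 2, 8, 9, 7, 11, 12, 5]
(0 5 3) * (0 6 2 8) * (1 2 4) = (0 5 3 6 4 1 2 8) = [5, 2, 8, 6, 1, 3, 4, 7, 0]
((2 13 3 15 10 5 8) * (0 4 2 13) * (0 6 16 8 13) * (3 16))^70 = (0 3 13 4 15 16 2 10 8 6 5) = [3, 1, 10, 13, 15, 0, 5, 7, 6, 9, 8, 11, 12, 4, 14, 16, 2]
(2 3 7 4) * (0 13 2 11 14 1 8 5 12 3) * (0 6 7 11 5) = (0 13 2 6 7 4 5 12 3 11 14 1 8) = [13, 8, 6, 11, 5, 12, 7, 4, 0, 9, 10, 14, 3, 2, 1]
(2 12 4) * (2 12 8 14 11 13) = [0, 1, 8, 3, 12, 5, 6, 7, 14, 9, 10, 13, 4, 2, 11] = (2 8 14 11 13)(4 12)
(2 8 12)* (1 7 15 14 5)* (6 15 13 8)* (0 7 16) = (0 7 13 8 12 2 6 15 14 5 1 16) = [7, 16, 6, 3, 4, 1, 15, 13, 12, 9, 10, 11, 2, 8, 5, 14, 0]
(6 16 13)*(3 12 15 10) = (3 12 15 10)(6 16 13) = [0, 1, 2, 12, 4, 5, 16, 7, 8, 9, 3, 11, 15, 6, 14, 10, 13]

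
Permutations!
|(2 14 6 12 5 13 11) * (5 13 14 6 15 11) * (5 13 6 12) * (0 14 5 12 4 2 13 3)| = 6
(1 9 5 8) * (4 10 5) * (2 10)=(1 9 4 2 10 5 8)=[0, 9, 10, 3, 2, 8, 6, 7, 1, 4, 5]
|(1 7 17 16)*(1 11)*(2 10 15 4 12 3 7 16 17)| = 21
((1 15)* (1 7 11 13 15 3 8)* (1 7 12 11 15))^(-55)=(1 3 8 7 15 12 11 13)=[0, 3, 2, 8, 4, 5, 6, 15, 7, 9, 10, 13, 11, 1, 14, 12]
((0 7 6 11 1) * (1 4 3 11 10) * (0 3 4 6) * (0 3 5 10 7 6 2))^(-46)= (0 7 11)(1 10 5)(2 6 3)= [7, 10, 6, 2, 4, 1, 3, 11, 8, 9, 5, 0]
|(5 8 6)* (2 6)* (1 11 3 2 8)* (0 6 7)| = 8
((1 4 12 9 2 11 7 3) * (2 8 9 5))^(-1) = (1 3 7 11 2 5 12 4)(8 9) = [0, 3, 5, 7, 1, 12, 6, 11, 9, 8, 10, 2, 4]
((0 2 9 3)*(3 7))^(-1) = (0 3 7 9 2) = [3, 1, 0, 7, 4, 5, 6, 9, 8, 2]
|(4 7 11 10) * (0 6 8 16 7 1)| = 9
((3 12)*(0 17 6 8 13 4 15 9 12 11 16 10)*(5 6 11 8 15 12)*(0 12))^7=(0 8 10 17 13 12 11 4 3 16)(5 9 15 6)=[8, 1, 2, 16, 3, 9, 5, 7, 10, 15, 17, 4, 11, 12, 14, 6, 0, 13]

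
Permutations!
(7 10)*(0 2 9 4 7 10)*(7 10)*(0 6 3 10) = (0 2 9 4)(3 10 7 6) = [2, 1, 9, 10, 0, 5, 3, 6, 8, 4, 7]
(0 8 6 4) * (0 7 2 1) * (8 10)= [10, 0, 1, 3, 7, 5, 4, 2, 6, 9, 8]= (0 10 8 6 4 7 2 1)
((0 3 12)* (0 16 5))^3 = (0 16 3 5 12) = [16, 1, 2, 5, 4, 12, 6, 7, 8, 9, 10, 11, 0, 13, 14, 15, 3]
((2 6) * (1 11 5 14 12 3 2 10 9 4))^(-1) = (1 4 9 10 6 2 3 12 14 5 11) = [0, 4, 3, 12, 9, 11, 2, 7, 8, 10, 6, 1, 14, 13, 5]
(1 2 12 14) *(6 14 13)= (1 2 12 13 6 14)= [0, 2, 12, 3, 4, 5, 14, 7, 8, 9, 10, 11, 13, 6, 1]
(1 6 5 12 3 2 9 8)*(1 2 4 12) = (1 6 5)(2 9 8)(3 4 12) = [0, 6, 9, 4, 12, 1, 5, 7, 2, 8, 10, 11, 3]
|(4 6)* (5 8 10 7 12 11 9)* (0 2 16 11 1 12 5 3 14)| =28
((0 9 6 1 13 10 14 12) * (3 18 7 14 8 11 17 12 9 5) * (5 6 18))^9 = (3 5)(7 14 9 18) = [0, 1, 2, 5, 4, 3, 6, 14, 8, 18, 10, 11, 12, 13, 9, 15, 16, 17, 7]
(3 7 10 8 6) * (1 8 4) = (1 8 6 3 7 10 4) = [0, 8, 2, 7, 1, 5, 3, 10, 6, 9, 4]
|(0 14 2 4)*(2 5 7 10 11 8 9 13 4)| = 10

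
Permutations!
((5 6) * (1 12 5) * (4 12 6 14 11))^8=[0, 1, 2, 3, 14, 4, 6, 7, 8, 9, 10, 5, 11, 13, 12]=(4 14 12 11 5)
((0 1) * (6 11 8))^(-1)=[1, 0, 2, 3, 4, 5, 8, 7, 11, 9, 10, 6]=(0 1)(6 8 11)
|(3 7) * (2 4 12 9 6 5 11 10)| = 8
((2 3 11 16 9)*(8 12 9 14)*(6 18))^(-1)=(2 9 12 8 14 16 11 3)(6 18)=[0, 1, 9, 2, 4, 5, 18, 7, 14, 12, 10, 3, 8, 13, 16, 15, 11, 17, 6]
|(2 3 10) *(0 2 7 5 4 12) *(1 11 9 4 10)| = |(0 2 3 1 11 9 4 12)(5 10 7)| = 24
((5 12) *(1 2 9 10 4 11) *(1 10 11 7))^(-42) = (12) = [0, 1, 2, 3, 4, 5, 6, 7, 8, 9, 10, 11, 12]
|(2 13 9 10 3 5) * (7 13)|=7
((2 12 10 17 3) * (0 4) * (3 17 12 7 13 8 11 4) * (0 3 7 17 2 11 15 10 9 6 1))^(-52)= (17)(0 6 12 15 13)(1 9 10 8 7)(3 4 11)= [6, 9, 2, 4, 11, 5, 12, 1, 7, 10, 8, 3, 15, 0, 14, 13, 16, 17]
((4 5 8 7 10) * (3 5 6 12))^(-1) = [0, 1, 2, 12, 10, 3, 4, 8, 5, 9, 7, 11, 6] = (3 12 6 4 10 7 8 5)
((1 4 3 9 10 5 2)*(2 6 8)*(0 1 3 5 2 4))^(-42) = [0, 1, 9, 10, 6, 8, 4, 7, 5, 2, 3] = (2 9)(3 10)(4 6)(5 8)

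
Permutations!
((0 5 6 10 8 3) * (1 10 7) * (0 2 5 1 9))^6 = [5, 6, 1, 0, 4, 10, 8, 3, 9, 2, 7] = (0 5 10 7 3)(1 6 8 9 2)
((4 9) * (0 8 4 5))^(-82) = (0 9 8 5 4) = [9, 1, 2, 3, 0, 4, 6, 7, 5, 8]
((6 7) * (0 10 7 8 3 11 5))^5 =[3, 1, 2, 7, 4, 8, 0, 5, 10, 9, 11, 6] =(0 3 7 5 8 10 11 6)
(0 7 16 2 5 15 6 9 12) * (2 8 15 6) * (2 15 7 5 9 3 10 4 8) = [5, 1, 9, 10, 8, 6, 3, 16, 7, 12, 4, 11, 0, 13, 14, 15, 2] = (0 5 6 3 10 4 8 7 16 2 9 12)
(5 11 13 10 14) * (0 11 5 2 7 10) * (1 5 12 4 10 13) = [11, 5, 7, 3, 10, 12, 6, 13, 8, 9, 14, 1, 4, 0, 2] = (0 11 1 5 12 4 10 14 2 7 13)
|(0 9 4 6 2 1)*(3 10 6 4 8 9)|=|(0 3 10 6 2 1)(8 9)|=6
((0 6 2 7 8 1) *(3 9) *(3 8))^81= (0 6 2 7 3 9 8 1)= [6, 0, 7, 9, 4, 5, 2, 3, 1, 8]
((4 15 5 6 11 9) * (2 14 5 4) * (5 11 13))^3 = (2 9 11 14)(4 15) = [0, 1, 9, 3, 15, 5, 6, 7, 8, 11, 10, 14, 12, 13, 2, 4]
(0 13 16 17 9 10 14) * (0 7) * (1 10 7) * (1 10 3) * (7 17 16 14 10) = [13, 3, 2, 1, 4, 5, 6, 0, 8, 17, 10, 11, 12, 14, 7, 15, 16, 9] = (0 13 14 7)(1 3)(9 17)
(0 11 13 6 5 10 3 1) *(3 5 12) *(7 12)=(0 11 13 6 7 12 3 1)(5 10)=[11, 0, 2, 1, 4, 10, 7, 12, 8, 9, 5, 13, 3, 6]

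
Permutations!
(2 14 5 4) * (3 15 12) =(2 14 5 4)(3 15 12) =[0, 1, 14, 15, 2, 4, 6, 7, 8, 9, 10, 11, 3, 13, 5, 12]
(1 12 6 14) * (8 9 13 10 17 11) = (1 12 6 14)(8 9 13 10 17 11) = [0, 12, 2, 3, 4, 5, 14, 7, 9, 13, 17, 8, 6, 10, 1, 15, 16, 11]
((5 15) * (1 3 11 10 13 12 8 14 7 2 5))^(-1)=(1 15 5 2 7 14 8 12 13 10 11 3)=[0, 15, 7, 1, 4, 2, 6, 14, 12, 9, 11, 3, 13, 10, 8, 5]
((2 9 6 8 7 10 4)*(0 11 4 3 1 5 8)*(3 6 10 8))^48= (0 6 10 9 2 4 11)= [6, 1, 4, 3, 11, 5, 10, 7, 8, 2, 9, 0]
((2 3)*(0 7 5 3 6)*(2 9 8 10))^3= (0 3 10)(2 7 9)(5 8 6)= [3, 1, 7, 10, 4, 8, 5, 9, 6, 2, 0]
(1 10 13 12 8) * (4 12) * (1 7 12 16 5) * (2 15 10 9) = (1 9 2 15 10 13 4 16 5)(7 12 8) = [0, 9, 15, 3, 16, 1, 6, 12, 7, 2, 13, 11, 8, 4, 14, 10, 5]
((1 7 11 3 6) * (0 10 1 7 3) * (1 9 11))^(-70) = (0 9)(1 6)(3 7)(10 11) = [9, 6, 2, 7, 4, 5, 1, 3, 8, 0, 11, 10]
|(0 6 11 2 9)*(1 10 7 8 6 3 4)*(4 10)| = 18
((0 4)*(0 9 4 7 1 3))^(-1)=(0 3 1 7)(4 9)=[3, 7, 2, 1, 9, 5, 6, 0, 8, 4]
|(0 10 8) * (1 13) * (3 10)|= |(0 3 10 8)(1 13)|= 4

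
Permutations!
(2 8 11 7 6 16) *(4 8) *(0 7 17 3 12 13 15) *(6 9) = (0 7 9 6 16 2 4 8 11 17 3 12 13 15) = [7, 1, 4, 12, 8, 5, 16, 9, 11, 6, 10, 17, 13, 15, 14, 0, 2, 3]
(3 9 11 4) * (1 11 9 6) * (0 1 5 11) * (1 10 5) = (0 10 5 11 4 3 6 1) = [10, 0, 2, 6, 3, 11, 1, 7, 8, 9, 5, 4]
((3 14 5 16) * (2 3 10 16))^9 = [0, 1, 3, 14, 4, 2, 6, 7, 8, 9, 16, 11, 12, 13, 5, 15, 10] = (2 3 14 5)(10 16)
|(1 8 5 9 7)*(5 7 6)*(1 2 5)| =|(1 8 7 2 5 9 6)| =7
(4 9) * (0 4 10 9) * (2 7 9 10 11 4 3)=(0 3 2 7 9 11 4)=[3, 1, 7, 2, 0, 5, 6, 9, 8, 11, 10, 4]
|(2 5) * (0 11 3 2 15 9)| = |(0 11 3 2 5 15 9)| = 7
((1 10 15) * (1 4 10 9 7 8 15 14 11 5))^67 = [0, 14, 2, 3, 7, 10, 6, 5, 1, 11, 8, 4, 12, 13, 15, 9] = (1 14 15 9 11 4 7 5 10 8)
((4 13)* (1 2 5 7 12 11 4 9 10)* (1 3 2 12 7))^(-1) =(1 5 2 3 10 9 13 4 11 12) =[0, 5, 3, 10, 11, 2, 6, 7, 8, 13, 9, 12, 1, 4]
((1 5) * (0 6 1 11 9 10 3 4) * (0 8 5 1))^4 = (3 11 4 9 8 10 5) = [0, 1, 2, 11, 9, 3, 6, 7, 10, 8, 5, 4]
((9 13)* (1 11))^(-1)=(1 11)(9 13)=[0, 11, 2, 3, 4, 5, 6, 7, 8, 13, 10, 1, 12, 9]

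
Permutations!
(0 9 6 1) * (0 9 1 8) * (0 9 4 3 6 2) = (0 1 4 3 6 8 9 2) = [1, 4, 0, 6, 3, 5, 8, 7, 9, 2]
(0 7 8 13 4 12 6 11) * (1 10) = (0 7 8 13 4 12 6 11)(1 10) = [7, 10, 2, 3, 12, 5, 11, 8, 13, 9, 1, 0, 6, 4]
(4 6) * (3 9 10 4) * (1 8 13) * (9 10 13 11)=(1 8 11 9 13)(3 10 4 6)=[0, 8, 2, 10, 6, 5, 3, 7, 11, 13, 4, 9, 12, 1]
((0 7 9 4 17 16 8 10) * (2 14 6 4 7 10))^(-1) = (0 10)(2 8 16 17 4 6 14)(7 9) = [10, 1, 8, 3, 6, 5, 14, 9, 16, 7, 0, 11, 12, 13, 2, 15, 17, 4]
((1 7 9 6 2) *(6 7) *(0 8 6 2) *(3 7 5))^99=[0, 2, 1, 5, 4, 9, 6, 3, 8, 7]=(1 2)(3 5 9 7)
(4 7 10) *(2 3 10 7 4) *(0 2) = (0 2 3 10) = [2, 1, 3, 10, 4, 5, 6, 7, 8, 9, 0]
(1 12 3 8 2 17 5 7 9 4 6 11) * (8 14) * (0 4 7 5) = (0 4 6 11 1 12 3 14 8 2 17)(7 9) = [4, 12, 17, 14, 6, 5, 11, 9, 2, 7, 10, 1, 3, 13, 8, 15, 16, 0]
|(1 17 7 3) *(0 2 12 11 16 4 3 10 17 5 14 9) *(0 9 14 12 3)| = 9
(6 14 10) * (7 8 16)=[0, 1, 2, 3, 4, 5, 14, 8, 16, 9, 6, 11, 12, 13, 10, 15, 7]=(6 14 10)(7 8 16)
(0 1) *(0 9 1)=(1 9)=[0, 9, 2, 3, 4, 5, 6, 7, 8, 1]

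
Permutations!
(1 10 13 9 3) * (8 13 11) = (1 10 11 8 13 9 3) = [0, 10, 2, 1, 4, 5, 6, 7, 13, 3, 11, 8, 12, 9]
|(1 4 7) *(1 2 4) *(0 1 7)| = 5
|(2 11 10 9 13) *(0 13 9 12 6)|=|(0 13 2 11 10 12 6)|=7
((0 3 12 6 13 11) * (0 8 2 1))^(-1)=(0 1 2 8 11 13 6 12 3)=[1, 2, 8, 0, 4, 5, 12, 7, 11, 9, 10, 13, 3, 6]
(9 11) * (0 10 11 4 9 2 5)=[10, 1, 5, 3, 9, 0, 6, 7, 8, 4, 11, 2]=(0 10 11 2 5)(4 9)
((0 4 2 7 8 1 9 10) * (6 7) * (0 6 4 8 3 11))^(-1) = [11, 8, 4, 7, 2, 5, 10, 6, 0, 1, 9, 3] = (0 11 3 7 6 10 9 1 8)(2 4)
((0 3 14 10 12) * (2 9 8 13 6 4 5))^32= (0 14 12 3 10)(2 6 9 4 8 5 13)= [14, 1, 6, 10, 8, 13, 9, 7, 5, 4, 0, 11, 3, 2, 12]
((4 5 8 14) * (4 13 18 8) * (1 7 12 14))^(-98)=(18)=[0, 1, 2, 3, 4, 5, 6, 7, 8, 9, 10, 11, 12, 13, 14, 15, 16, 17, 18]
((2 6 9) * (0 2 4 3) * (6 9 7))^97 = [9, 1, 4, 2, 0, 5, 7, 6, 8, 3] = (0 9 3 2 4)(6 7)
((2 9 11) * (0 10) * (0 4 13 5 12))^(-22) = (0 4 5)(2 11 9)(10 13 12) = [4, 1, 11, 3, 5, 0, 6, 7, 8, 2, 13, 9, 10, 12]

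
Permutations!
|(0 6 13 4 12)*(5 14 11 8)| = 20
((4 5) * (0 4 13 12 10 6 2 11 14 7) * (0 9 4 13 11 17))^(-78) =[17, 1, 6, 3, 4, 5, 10, 7, 8, 9, 12, 11, 13, 0, 14, 15, 16, 2] =(0 17 2 6 10 12 13)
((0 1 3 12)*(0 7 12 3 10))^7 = (0 1 10)(7 12) = [1, 10, 2, 3, 4, 5, 6, 12, 8, 9, 0, 11, 7]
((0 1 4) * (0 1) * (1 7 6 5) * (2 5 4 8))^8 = (8)(4 6 7) = [0, 1, 2, 3, 6, 5, 7, 4, 8]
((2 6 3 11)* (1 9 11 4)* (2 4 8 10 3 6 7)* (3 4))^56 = (11) = [0, 1, 2, 3, 4, 5, 6, 7, 8, 9, 10, 11]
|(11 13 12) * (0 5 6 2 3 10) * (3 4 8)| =24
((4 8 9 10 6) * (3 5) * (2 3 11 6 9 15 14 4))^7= (2 5 6 3 11)(4 14 15 8)(9 10)= [0, 1, 5, 11, 14, 6, 3, 7, 4, 10, 9, 2, 12, 13, 15, 8]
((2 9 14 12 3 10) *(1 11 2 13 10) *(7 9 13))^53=(1 13 9 3 2 7 12 11 10 14)=[0, 13, 7, 2, 4, 5, 6, 12, 8, 3, 14, 10, 11, 9, 1]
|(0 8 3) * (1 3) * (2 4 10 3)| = |(0 8 1 2 4 10 3)| = 7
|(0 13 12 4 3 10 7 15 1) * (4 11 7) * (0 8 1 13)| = 30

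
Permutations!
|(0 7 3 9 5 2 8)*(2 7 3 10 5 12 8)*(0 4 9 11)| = |(0 3 11)(4 9 12 8)(5 7 10)| = 12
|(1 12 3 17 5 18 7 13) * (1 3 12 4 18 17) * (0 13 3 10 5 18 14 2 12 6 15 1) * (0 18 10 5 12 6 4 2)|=|(0 13 5 17 10 12 4 14)(1 2 6 15)(3 18 7)|=24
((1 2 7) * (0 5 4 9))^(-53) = (0 9 4 5)(1 2 7) = [9, 2, 7, 3, 5, 0, 6, 1, 8, 4]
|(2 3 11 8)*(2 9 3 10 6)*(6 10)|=4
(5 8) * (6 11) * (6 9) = (5 8)(6 11 9) = [0, 1, 2, 3, 4, 8, 11, 7, 5, 6, 10, 9]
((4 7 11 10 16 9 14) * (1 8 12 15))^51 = [0, 15, 2, 3, 11, 5, 6, 10, 1, 4, 9, 16, 8, 13, 7, 12, 14] = (1 15 12 8)(4 11 16 14 7 10 9)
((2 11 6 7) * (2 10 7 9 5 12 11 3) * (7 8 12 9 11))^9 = [0, 1, 3, 2, 4, 9, 11, 10, 12, 5, 8, 6, 7] = (2 3)(5 9)(6 11)(7 10 8 12)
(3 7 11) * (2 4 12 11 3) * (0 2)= (0 2 4 12 11)(3 7)= [2, 1, 4, 7, 12, 5, 6, 3, 8, 9, 10, 0, 11]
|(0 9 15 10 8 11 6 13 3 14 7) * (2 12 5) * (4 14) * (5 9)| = 15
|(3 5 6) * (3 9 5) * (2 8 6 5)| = 4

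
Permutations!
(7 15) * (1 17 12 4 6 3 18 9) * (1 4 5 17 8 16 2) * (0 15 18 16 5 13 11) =[15, 8, 1, 16, 6, 17, 3, 18, 5, 4, 10, 0, 13, 11, 14, 7, 2, 12, 9] =(0 15 7 18 9 4 6 3 16 2 1 8 5 17 12 13 11)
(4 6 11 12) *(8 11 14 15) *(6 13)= (4 13 6 14 15 8 11 12)= [0, 1, 2, 3, 13, 5, 14, 7, 11, 9, 10, 12, 4, 6, 15, 8]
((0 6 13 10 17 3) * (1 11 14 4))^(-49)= (0 3 17 10 13 6)(1 4 14 11)= [3, 4, 2, 17, 14, 5, 0, 7, 8, 9, 13, 1, 12, 6, 11, 15, 16, 10]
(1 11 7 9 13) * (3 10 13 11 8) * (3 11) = (1 8 11 7 9 3 10 13) = [0, 8, 2, 10, 4, 5, 6, 9, 11, 3, 13, 7, 12, 1]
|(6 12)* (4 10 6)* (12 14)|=5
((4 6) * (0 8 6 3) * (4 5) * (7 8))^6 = (0 3 4 5 6 8 7) = [3, 1, 2, 4, 5, 6, 8, 0, 7]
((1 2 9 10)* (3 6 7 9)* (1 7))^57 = [0, 2, 3, 6, 4, 5, 1, 7, 8, 9, 10] = (10)(1 2 3 6)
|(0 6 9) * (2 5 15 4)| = 12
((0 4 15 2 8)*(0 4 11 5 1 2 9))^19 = (0 11 5 1 2 8 4 15 9) = [11, 2, 8, 3, 15, 1, 6, 7, 4, 0, 10, 5, 12, 13, 14, 9]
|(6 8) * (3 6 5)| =|(3 6 8 5)| =4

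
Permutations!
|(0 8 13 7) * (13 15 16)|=|(0 8 15 16 13 7)|=6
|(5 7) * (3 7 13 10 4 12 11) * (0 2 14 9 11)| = 12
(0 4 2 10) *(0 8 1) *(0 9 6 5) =[4, 9, 10, 3, 2, 0, 5, 7, 1, 6, 8] =(0 4 2 10 8 1 9 6 5)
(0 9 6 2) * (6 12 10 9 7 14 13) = (0 7 14 13 6 2)(9 12 10) = [7, 1, 0, 3, 4, 5, 2, 14, 8, 12, 9, 11, 10, 6, 13]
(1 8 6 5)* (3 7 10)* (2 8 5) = (1 5)(2 8 6)(3 7 10) = [0, 5, 8, 7, 4, 1, 2, 10, 6, 9, 3]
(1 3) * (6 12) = (1 3)(6 12) = [0, 3, 2, 1, 4, 5, 12, 7, 8, 9, 10, 11, 6]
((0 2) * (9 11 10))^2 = [0, 1, 2, 3, 4, 5, 6, 7, 8, 10, 11, 9] = (9 10 11)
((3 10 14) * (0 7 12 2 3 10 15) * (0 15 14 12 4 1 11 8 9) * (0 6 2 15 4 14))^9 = (0 8 12 3 11 10 2 1 14 6 4 7 9 15) = [8, 14, 1, 11, 7, 5, 4, 9, 12, 15, 2, 10, 3, 13, 6, 0]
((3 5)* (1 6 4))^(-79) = (1 4 6)(3 5) = [0, 4, 2, 5, 6, 3, 1]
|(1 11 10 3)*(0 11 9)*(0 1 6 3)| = |(0 11 10)(1 9)(3 6)| = 6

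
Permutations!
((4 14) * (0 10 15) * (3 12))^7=(0 10 15)(3 12)(4 14)=[10, 1, 2, 12, 14, 5, 6, 7, 8, 9, 15, 11, 3, 13, 4, 0]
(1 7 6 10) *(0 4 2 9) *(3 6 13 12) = [4, 7, 9, 6, 2, 5, 10, 13, 8, 0, 1, 11, 3, 12] = (0 4 2 9)(1 7 13 12 3 6 10)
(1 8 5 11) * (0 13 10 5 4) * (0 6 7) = (0 13 10 5 11 1 8 4 6 7) = [13, 8, 2, 3, 6, 11, 7, 0, 4, 9, 5, 1, 12, 10]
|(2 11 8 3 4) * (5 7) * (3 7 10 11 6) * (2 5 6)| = 8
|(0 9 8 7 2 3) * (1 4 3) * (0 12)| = |(0 9 8 7 2 1 4 3 12)| = 9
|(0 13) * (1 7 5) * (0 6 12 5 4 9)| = |(0 13 6 12 5 1 7 4 9)| = 9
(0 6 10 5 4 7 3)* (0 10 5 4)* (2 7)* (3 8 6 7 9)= (0 7 8 6 5)(2 9 3 10 4)= [7, 1, 9, 10, 2, 0, 5, 8, 6, 3, 4]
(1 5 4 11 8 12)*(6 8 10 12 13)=(1 5 4 11 10 12)(6 8 13)=[0, 5, 2, 3, 11, 4, 8, 7, 13, 9, 12, 10, 1, 6]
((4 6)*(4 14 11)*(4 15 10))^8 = [0, 1, 2, 3, 14, 5, 11, 7, 8, 9, 6, 10, 12, 13, 15, 4] = (4 14 15)(6 11 10)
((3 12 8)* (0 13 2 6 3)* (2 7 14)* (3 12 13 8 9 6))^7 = (0 8)(2 13 14 3 7)(6 12 9) = [8, 1, 13, 7, 4, 5, 12, 2, 0, 6, 10, 11, 9, 14, 3]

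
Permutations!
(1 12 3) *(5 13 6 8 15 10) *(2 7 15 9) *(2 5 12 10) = (1 10 12 3)(2 7 15)(5 13 6 8 9) = [0, 10, 7, 1, 4, 13, 8, 15, 9, 5, 12, 11, 3, 6, 14, 2]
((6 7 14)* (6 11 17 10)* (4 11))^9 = (4 17 6 14 11 10 7) = [0, 1, 2, 3, 17, 5, 14, 4, 8, 9, 7, 10, 12, 13, 11, 15, 16, 6]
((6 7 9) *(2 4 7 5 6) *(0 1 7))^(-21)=(0 9)(1 2)(4 7)(5 6)=[9, 2, 1, 3, 7, 6, 5, 4, 8, 0]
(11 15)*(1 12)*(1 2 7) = [0, 12, 7, 3, 4, 5, 6, 1, 8, 9, 10, 15, 2, 13, 14, 11] = (1 12 2 7)(11 15)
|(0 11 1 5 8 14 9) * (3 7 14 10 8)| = |(0 11 1 5 3 7 14 9)(8 10)| = 8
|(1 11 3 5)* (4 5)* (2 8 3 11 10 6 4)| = |(11)(1 10 6 4 5)(2 8 3)| = 15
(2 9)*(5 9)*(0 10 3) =(0 10 3)(2 5 9) =[10, 1, 5, 0, 4, 9, 6, 7, 8, 2, 3]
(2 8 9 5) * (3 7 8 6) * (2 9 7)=(2 6 3)(5 9)(7 8)=[0, 1, 6, 2, 4, 9, 3, 8, 7, 5]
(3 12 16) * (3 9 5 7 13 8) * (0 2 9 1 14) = (0 2 9 5 7 13 8 3 12 16 1 14) = [2, 14, 9, 12, 4, 7, 6, 13, 3, 5, 10, 11, 16, 8, 0, 15, 1]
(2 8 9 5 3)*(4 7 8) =(2 4 7 8 9 5 3) =[0, 1, 4, 2, 7, 3, 6, 8, 9, 5]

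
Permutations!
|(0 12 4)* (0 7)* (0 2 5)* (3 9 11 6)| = |(0 12 4 7 2 5)(3 9 11 6)| = 12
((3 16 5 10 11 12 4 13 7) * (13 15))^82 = (3 5 11 4 13)(7 16 10 12 15) = [0, 1, 2, 5, 13, 11, 6, 16, 8, 9, 12, 4, 15, 3, 14, 7, 10]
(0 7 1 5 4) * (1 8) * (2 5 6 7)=(0 2 5 4)(1 6 7 8)=[2, 6, 5, 3, 0, 4, 7, 8, 1]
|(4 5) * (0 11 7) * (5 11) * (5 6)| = |(0 6 5 4 11 7)| = 6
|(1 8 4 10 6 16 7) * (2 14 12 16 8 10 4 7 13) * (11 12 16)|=|(1 10 6 8 7)(2 14 16 13)(11 12)|=20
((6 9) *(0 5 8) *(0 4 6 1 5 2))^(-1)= (0 2)(1 9 6 4 8 5)= [2, 9, 0, 3, 8, 1, 4, 7, 5, 6]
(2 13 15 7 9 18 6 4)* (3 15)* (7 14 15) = (2 13 3 7 9 18 6 4)(14 15) = [0, 1, 13, 7, 2, 5, 4, 9, 8, 18, 10, 11, 12, 3, 15, 14, 16, 17, 6]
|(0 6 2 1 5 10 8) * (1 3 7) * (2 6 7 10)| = |(0 7 1 5 2 3 10 8)| = 8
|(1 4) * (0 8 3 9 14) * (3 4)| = 7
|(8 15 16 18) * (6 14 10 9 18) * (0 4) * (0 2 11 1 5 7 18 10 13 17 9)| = |(0 4 2 11 1 5 7 18 8 15 16 6 14 13 17 9 10)| = 17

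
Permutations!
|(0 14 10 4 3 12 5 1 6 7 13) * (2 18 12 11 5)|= |(0 14 10 4 3 11 5 1 6 7 13)(2 18 12)|= 33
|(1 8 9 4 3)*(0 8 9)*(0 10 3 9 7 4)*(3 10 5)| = 8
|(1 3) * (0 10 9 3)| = 5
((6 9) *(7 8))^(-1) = (6 9)(7 8) = [0, 1, 2, 3, 4, 5, 9, 8, 7, 6]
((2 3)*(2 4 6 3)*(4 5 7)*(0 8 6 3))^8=[6, 1, 2, 3, 4, 5, 8, 7, 0]=(0 6 8)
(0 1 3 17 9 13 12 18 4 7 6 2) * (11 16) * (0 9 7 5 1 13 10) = (0 13 12 18 4 5 1 3 17 7 6 2 9 10)(11 16) = [13, 3, 9, 17, 5, 1, 2, 6, 8, 10, 0, 16, 18, 12, 14, 15, 11, 7, 4]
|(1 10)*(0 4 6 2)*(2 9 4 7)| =|(0 7 2)(1 10)(4 6 9)| =6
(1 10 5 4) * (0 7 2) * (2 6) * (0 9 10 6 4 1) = [7, 6, 9, 3, 0, 1, 2, 4, 8, 10, 5] = (0 7 4)(1 6 2 9 10 5)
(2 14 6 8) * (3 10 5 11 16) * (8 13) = (2 14 6 13 8)(3 10 5 11 16) = [0, 1, 14, 10, 4, 11, 13, 7, 2, 9, 5, 16, 12, 8, 6, 15, 3]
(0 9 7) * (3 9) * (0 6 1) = (0 3 9 7 6 1) = [3, 0, 2, 9, 4, 5, 1, 6, 8, 7]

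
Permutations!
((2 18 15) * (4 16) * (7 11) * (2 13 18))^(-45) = (18)(4 16)(7 11) = [0, 1, 2, 3, 16, 5, 6, 11, 8, 9, 10, 7, 12, 13, 14, 15, 4, 17, 18]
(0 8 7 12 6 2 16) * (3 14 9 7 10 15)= (0 8 10 15 3 14 9 7 12 6 2 16)= [8, 1, 16, 14, 4, 5, 2, 12, 10, 7, 15, 11, 6, 13, 9, 3, 0]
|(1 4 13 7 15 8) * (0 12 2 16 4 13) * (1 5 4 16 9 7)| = 18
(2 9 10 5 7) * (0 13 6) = (0 13 6)(2 9 10 5 7) = [13, 1, 9, 3, 4, 7, 0, 2, 8, 10, 5, 11, 12, 6]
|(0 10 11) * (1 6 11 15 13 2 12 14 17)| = 11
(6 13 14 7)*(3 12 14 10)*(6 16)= [0, 1, 2, 12, 4, 5, 13, 16, 8, 9, 3, 11, 14, 10, 7, 15, 6]= (3 12 14 7 16 6 13 10)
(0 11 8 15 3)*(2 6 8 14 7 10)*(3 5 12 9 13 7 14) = (0 11 3)(2 6 8 15 5 12 9 13 7 10) = [11, 1, 6, 0, 4, 12, 8, 10, 15, 13, 2, 3, 9, 7, 14, 5]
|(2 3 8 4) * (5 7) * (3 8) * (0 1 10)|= |(0 1 10)(2 8 4)(5 7)|= 6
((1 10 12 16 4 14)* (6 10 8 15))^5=(1 12 8 16 15 4 6 14 10)=[0, 12, 2, 3, 6, 5, 14, 7, 16, 9, 1, 11, 8, 13, 10, 4, 15]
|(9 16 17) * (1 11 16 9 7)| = 5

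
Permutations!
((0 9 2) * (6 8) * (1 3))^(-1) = [2, 3, 9, 1, 4, 5, 8, 7, 6, 0] = (0 2 9)(1 3)(6 8)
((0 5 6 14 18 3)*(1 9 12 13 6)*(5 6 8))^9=(0 3 18 14 6)(1 13)(5 12)(8 9)=[3, 13, 2, 18, 4, 12, 0, 7, 9, 8, 10, 11, 5, 1, 6, 15, 16, 17, 14]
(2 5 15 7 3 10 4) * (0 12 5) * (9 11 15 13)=(0 12 5 13 9 11 15 7 3 10 4 2)=[12, 1, 0, 10, 2, 13, 6, 3, 8, 11, 4, 15, 5, 9, 14, 7]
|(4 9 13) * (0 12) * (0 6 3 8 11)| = 6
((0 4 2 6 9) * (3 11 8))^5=(3 8 11)=[0, 1, 2, 8, 4, 5, 6, 7, 11, 9, 10, 3]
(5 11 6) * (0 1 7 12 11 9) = [1, 7, 2, 3, 4, 9, 5, 12, 8, 0, 10, 6, 11] = (0 1 7 12 11 6 5 9)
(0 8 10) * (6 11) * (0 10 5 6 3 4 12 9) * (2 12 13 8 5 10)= (0 5 6 11 3 4 13 8 10 2 12 9)= [5, 1, 12, 4, 13, 6, 11, 7, 10, 0, 2, 3, 9, 8]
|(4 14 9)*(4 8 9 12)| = |(4 14 12)(8 9)| = 6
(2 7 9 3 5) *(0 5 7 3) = (0 5 2 3 7 9) = [5, 1, 3, 7, 4, 2, 6, 9, 8, 0]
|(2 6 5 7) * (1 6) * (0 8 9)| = 15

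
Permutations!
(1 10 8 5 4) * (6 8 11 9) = (1 10 11 9 6 8 5 4) = [0, 10, 2, 3, 1, 4, 8, 7, 5, 6, 11, 9]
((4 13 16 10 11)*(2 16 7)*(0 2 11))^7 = (0 10 16 2)(4 11 7 13) = [10, 1, 0, 3, 11, 5, 6, 13, 8, 9, 16, 7, 12, 4, 14, 15, 2]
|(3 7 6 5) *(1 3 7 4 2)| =|(1 3 4 2)(5 7 6)| =12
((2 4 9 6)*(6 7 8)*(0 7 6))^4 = (9)(0 7 8) = [7, 1, 2, 3, 4, 5, 6, 8, 0, 9]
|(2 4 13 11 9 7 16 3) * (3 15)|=|(2 4 13 11 9 7 16 15 3)|=9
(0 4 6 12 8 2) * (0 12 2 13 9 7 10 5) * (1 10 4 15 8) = [15, 10, 12, 3, 6, 0, 2, 4, 13, 7, 5, 11, 1, 9, 14, 8] = (0 15 8 13 9 7 4 6 2 12 1 10 5)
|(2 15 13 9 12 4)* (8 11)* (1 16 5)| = 6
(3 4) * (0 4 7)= (0 4 3 7)= [4, 1, 2, 7, 3, 5, 6, 0]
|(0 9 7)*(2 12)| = |(0 9 7)(2 12)| = 6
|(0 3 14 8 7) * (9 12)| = 10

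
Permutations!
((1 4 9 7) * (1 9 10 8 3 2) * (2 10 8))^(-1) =(1 2 10 3 8 4)(7 9) =[0, 2, 10, 8, 1, 5, 6, 9, 4, 7, 3]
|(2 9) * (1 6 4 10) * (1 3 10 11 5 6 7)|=|(1 7)(2 9)(3 10)(4 11 5 6)|=4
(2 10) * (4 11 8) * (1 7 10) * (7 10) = (1 10 2)(4 11 8) = [0, 10, 1, 3, 11, 5, 6, 7, 4, 9, 2, 8]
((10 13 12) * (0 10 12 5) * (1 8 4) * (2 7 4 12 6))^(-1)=[5, 4, 6, 3, 7, 13, 12, 2, 1, 9, 0, 11, 8, 10]=(0 5 13 10)(1 4 7 2 6 12 8)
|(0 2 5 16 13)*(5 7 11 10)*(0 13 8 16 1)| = |(0 2 7 11 10 5 1)(8 16)| = 14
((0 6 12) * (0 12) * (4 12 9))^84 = (12) = [0, 1, 2, 3, 4, 5, 6, 7, 8, 9, 10, 11, 12]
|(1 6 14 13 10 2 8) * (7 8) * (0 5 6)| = 10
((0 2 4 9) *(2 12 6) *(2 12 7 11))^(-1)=(0 9 4 2 11 7)(6 12)=[9, 1, 11, 3, 2, 5, 12, 0, 8, 4, 10, 7, 6]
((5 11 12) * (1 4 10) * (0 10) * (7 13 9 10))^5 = [1, 9, 2, 3, 10, 12, 6, 4, 8, 7, 13, 5, 11, 0] = (0 1 9 7 4 10 13)(5 12 11)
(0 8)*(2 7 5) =(0 8)(2 7 5) =[8, 1, 7, 3, 4, 2, 6, 5, 0]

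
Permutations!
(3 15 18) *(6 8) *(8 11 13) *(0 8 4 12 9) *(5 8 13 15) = (0 13 4 12 9)(3 5 8 6 11 15 18) = [13, 1, 2, 5, 12, 8, 11, 7, 6, 0, 10, 15, 9, 4, 14, 18, 16, 17, 3]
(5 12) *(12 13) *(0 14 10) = (0 14 10)(5 13 12) = [14, 1, 2, 3, 4, 13, 6, 7, 8, 9, 0, 11, 5, 12, 10]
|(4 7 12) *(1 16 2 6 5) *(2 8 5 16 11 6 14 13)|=|(1 11 6 16 8 5)(2 14 13)(4 7 12)|=6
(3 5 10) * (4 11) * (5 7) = (3 7 5 10)(4 11) = [0, 1, 2, 7, 11, 10, 6, 5, 8, 9, 3, 4]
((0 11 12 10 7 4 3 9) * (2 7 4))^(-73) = (0 4 11 3 12 9 10)(2 7) = [4, 1, 7, 12, 11, 5, 6, 2, 8, 10, 0, 3, 9]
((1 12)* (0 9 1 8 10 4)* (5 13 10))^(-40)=(0 5 9 13 1 10 12 4 8)=[5, 10, 2, 3, 8, 9, 6, 7, 0, 13, 12, 11, 4, 1]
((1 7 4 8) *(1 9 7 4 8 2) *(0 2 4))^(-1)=(0 1 2)(7 9 8)=[1, 2, 0, 3, 4, 5, 6, 9, 7, 8]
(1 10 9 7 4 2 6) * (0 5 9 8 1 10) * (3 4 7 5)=(0 3 4 2 6 10 8 1)(5 9)=[3, 0, 6, 4, 2, 9, 10, 7, 1, 5, 8]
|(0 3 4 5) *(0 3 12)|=6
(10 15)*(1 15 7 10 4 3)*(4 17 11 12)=(1 15 17 11 12 4 3)(7 10)=[0, 15, 2, 1, 3, 5, 6, 10, 8, 9, 7, 12, 4, 13, 14, 17, 16, 11]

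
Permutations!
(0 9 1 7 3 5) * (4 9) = (0 4 9 1 7 3 5) = [4, 7, 2, 5, 9, 0, 6, 3, 8, 1]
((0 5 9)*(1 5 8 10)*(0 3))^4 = [5, 0, 2, 1, 4, 8, 6, 7, 9, 10, 3] = (0 5 8 9 10 3 1)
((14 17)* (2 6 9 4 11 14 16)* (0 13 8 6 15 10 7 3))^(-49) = (0 15 14 6 3 2 11 8 7 16 4 13 10 17 9) = [15, 1, 11, 2, 13, 5, 3, 16, 7, 0, 17, 8, 12, 10, 6, 14, 4, 9]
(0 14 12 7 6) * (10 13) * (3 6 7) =[14, 1, 2, 6, 4, 5, 0, 7, 8, 9, 13, 11, 3, 10, 12] =(0 14 12 3 6)(10 13)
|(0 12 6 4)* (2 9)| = |(0 12 6 4)(2 9)| = 4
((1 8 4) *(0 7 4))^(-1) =[8, 4, 2, 3, 7, 5, 6, 0, 1] =(0 8 1 4 7)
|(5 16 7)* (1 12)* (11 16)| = 4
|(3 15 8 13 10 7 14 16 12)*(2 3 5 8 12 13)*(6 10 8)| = |(2 3 15 12 5 6 10 7 14 16 13 8)| = 12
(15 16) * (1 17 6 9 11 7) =(1 17 6 9 11 7)(15 16) =[0, 17, 2, 3, 4, 5, 9, 1, 8, 11, 10, 7, 12, 13, 14, 16, 15, 6]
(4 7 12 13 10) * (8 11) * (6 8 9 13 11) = (4 7 12 11 9 13 10)(6 8) = [0, 1, 2, 3, 7, 5, 8, 12, 6, 13, 4, 9, 11, 10]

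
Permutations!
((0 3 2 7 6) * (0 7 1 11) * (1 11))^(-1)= (0 11 2 3)(6 7)= [11, 1, 3, 0, 4, 5, 7, 6, 8, 9, 10, 2]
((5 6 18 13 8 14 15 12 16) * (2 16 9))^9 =(2 12 14 13 6 16 9 15 8 18 5) =[0, 1, 12, 3, 4, 2, 16, 7, 18, 15, 10, 11, 14, 6, 13, 8, 9, 17, 5]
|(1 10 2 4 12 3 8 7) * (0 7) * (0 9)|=10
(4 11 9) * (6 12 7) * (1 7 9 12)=(1 7 6)(4 11 12 9)=[0, 7, 2, 3, 11, 5, 1, 6, 8, 4, 10, 12, 9]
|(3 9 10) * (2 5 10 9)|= |(2 5 10 3)|= 4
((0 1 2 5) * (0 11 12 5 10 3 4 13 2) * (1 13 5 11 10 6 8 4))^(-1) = [1, 3, 13, 10, 8, 4, 2, 7, 6, 9, 5, 12, 11, 0] = (0 1 3 10 5 4 8 6 2 13)(11 12)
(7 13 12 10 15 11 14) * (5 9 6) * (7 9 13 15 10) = (5 13 12 7 15 11 14 9 6) = [0, 1, 2, 3, 4, 13, 5, 15, 8, 6, 10, 14, 7, 12, 9, 11]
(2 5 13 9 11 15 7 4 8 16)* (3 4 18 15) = (2 5 13 9 11 3 4 8 16)(7 18 15) = [0, 1, 5, 4, 8, 13, 6, 18, 16, 11, 10, 3, 12, 9, 14, 7, 2, 17, 15]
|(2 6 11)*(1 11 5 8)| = 6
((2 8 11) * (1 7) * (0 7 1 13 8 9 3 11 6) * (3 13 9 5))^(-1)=(0 6 8 13 9 7)(2 11 3 5)=[6, 1, 11, 5, 4, 2, 8, 0, 13, 7, 10, 3, 12, 9]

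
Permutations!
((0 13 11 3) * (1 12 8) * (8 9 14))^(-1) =[3, 8, 2, 11, 4, 5, 6, 7, 14, 12, 10, 13, 1, 0, 9] =(0 3 11 13)(1 8 14 9 12)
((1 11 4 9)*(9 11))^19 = [0, 9, 2, 3, 11, 5, 6, 7, 8, 1, 10, 4] = (1 9)(4 11)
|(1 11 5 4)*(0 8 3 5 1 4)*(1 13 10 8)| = |(0 1 11 13 10 8 3 5)| = 8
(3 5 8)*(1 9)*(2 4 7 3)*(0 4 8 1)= [4, 9, 8, 5, 7, 1, 6, 3, 2, 0]= (0 4 7 3 5 1 9)(2 8)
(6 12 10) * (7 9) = (6 12 10)(7 9) = [0, 1, 2, 3, 4, 5, 12, 9, 8, 7, 6, 11, 10]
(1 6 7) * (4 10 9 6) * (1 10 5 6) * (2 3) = (1 4 5 6 7 10 9)(2 3) = [0, 4, 3, 2, 5, 6, 7, 10, 8, 1, 9]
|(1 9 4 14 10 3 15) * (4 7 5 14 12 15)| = |(1 9 7 5 14 10 3 4 12 15)| = 10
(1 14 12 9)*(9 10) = (1 14 12 10 9) = [0, 14, 2, 3, 4, 5, 6, 7, 8, 1, 9, 11, 10, 13, 12]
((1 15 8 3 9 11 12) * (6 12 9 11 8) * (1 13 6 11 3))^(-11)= (1 8 9 11 15)(6 12 13)= [0, 8, 2, 3, 4, 5, 12, 7, 9, 11, 10, 15, 13, 6, 14, 1]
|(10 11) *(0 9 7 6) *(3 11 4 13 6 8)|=10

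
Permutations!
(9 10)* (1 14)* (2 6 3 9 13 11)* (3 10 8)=(1 14)(2 6 10 13 11)(3 9 8)=[0, 14, 6, 9, 4, 5, 10, 7, 3, 8, 13, 2, 12, 11, 1]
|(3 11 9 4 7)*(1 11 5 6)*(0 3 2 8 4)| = 28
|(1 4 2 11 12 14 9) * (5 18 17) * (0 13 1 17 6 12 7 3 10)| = |(0 13 1 4 2 11 7 3 10)(5 18 6 12 14 9 17)| = 63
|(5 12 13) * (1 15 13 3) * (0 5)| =7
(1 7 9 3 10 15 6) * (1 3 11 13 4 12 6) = (1 7 9 11 13 4 12 6 3 10 15) = [0, 7, 2, 10, 12, 5, 3, 9, 8, 11, 15, 13, 6, 4, 14, 1]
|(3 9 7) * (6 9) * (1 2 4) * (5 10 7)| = 6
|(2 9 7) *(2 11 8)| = |(2 9 7 11 8)| = 5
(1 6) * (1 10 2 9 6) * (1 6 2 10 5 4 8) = [0, 6, 9, 3, 8, 4, 5, 7, 1, 2, 10] = (10)(1 6 5 4 8)(2 9)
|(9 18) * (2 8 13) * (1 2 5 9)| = 7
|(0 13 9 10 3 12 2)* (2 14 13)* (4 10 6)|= 8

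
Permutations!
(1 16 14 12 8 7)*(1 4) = (1 16 14 12 8 7 4) = [0, 16, 2, 3, 1, 5, 6, 4, 7, 9, 10, 11, 8, 13, 12, 15, 14]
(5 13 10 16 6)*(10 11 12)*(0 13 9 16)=(0 13 11 12 10)(5 9 16 6)=[13, 1, 2, 3, 4, 9, 5, 7, 8, 16, 0, 12, 10, 11, 14, 15, 6]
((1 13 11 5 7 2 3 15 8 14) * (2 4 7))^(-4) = (1 3 13 15 11 8 5 14 2) = [0, 3, 1, 13, 4, 14, 6, 7, 5, 9, 10, 8, 12, 15, 2, 11]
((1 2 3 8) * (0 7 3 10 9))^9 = [7, 2, 10, 8, 4, 5, 6, 3, 1, 0, 9] = (0 7 3 8 1 2 10 9)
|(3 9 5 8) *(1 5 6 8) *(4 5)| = |(1 4 5)(3 9 6 8)| = 12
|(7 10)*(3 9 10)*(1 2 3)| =6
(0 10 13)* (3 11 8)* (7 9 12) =(0 10 13)(3 11 8)(7 9 12) =[10, 1, 2, 11, 4, 5, 6, 9, 3, 12, 13, 8, 7, 0]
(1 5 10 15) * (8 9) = (1 5 10 15)(8 9) = [0, 5, 2, 3, 4, 10, 6, 7, 9, 8, 15, 11, 12, 13, 14, 1]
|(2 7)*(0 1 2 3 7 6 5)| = |(0 1 2 6 5)(3 7)| = 10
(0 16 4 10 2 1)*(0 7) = (0 16 4 10 2 1 7) = [16, 7, 1, 3, 10, 5, 6, 0, 8, 9, 2, 11, 12, 13, 14, 15, 4]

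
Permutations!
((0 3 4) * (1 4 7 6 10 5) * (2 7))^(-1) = [4, 5, 3, 0, 1, 10, 7, 2, 8, 9, 6] = (0 4 1 5 10 6 7 2 3)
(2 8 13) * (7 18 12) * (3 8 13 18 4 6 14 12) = (2 13)(3 8 18)(4 6 14 12 7) = [0, 1, 13, 8, 6, 5, 14, 4, 18, 9, 10, 11, 7, 2, 12, 15, 16, 17, 3]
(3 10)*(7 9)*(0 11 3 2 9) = (0 11 3 10 2 9 7) = [11, 1, 9, 10, 4, 5, 6, 0, 8, 7, 2, 3]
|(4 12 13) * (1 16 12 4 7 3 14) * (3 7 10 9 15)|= 9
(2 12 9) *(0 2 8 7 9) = (0 2 12)(7 9 8) = [2, 1, 12, 3, 4, 5, 6, 9, 7, 8, 10, 11, 0]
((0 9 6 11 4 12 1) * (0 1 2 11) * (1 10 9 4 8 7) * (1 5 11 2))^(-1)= (0 6 9 10 1 12 4)(5 7 8 11)= [6, 12, 2, 3, 0, 7, 9, 8, 11, 10, 1, 5, 4]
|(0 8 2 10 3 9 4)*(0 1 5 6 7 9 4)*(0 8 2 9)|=|(0 2 10 3 4 1 5 6 7)(8 9)|=18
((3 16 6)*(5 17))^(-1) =(3 6 16)(5 17) =[0, 1, 2, 6, 4, 17, 16, 7, 8, 9, 10, 11, 12, 13, 14, 15, 3, 5]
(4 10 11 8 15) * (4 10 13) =(4 13)(8 15 10 11) =[0, 1, 2, 3, 13, 5, 6, 7, 15, 9, 11, 8, 12, 4, 14, 10]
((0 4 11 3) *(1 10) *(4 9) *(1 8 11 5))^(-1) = [3, 5, 2, 11, 9, 4, 6, 7, 10, 0, 1, 8] = (0 3 11 8 10 1 5 4 9)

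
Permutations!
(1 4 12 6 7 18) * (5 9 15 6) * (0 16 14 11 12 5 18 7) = (0 16 14 11 12 18 1 4 5 9 15 6) = [16, 4, 2, 3, 5, 9, 0, 7, 8, 15, 10, 12, 18, 13, 11, 6, 14, 17, 1]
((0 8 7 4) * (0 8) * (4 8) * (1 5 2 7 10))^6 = (10) = [0, 1, 2, 3, 4, 5, 6, 7, 8, 9, 10]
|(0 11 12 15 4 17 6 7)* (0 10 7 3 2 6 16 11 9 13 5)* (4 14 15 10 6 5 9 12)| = 8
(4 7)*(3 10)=(3 10)(4 7)=[0, 1, 2, 10, 7, 5, 6, 4, 8, 9, 3]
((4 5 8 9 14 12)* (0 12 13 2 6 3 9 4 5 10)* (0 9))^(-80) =[4, 1, 12, 8, 13, 9, 5, 7, 14, 6, 2, 11, 10, 0, 3] =(0 4 13)(2 12 10)(3 8 14)(5 9 6)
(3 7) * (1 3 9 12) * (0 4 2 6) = (0 4 2 6)(1 3 7 9 12) = [4, 3, 6, 7, 2, 5, 0, 9, 8, 12, 10, 11, 1]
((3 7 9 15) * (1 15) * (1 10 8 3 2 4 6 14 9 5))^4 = (1 6 8)(2 9 7)(3 15 14)(4 10 5) = [0, 6, 9, 15, 10, 4, 8, 2, 1, 7, 5, 11, 12, 13, 3, 14]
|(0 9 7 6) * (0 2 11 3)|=7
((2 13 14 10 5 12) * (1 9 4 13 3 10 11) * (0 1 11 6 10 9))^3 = [1, 0, 4, 13, 6, 3, 12, 7, 8, 14, 2, 11, 9, 10, 5] = (0 1)(2 4 6 12 9 14 5 3 13 10)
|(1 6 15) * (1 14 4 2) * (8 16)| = 6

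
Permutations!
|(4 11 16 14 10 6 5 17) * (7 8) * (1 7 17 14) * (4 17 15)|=28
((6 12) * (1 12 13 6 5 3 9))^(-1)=(1 9 3 5 12)(6 13)=[0, 9, 2, 5, 4, 12, 13, 7, 8, 3, 10, 11, 1, 6]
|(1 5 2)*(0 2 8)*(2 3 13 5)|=|(0 3 13 5 8)(1 2)|=10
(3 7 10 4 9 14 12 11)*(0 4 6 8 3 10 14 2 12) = (0 4 9 2 12 11 10 6 8 3 7 14) = [4, 1, 12, 7, 9, 5, 8, 14, 3, 2, 6, 10, 11, 13, 0]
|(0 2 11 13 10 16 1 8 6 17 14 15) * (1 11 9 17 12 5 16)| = |(0 2 9 17 14 15)(1 8 6 12 5 16 11 13 10)| = 18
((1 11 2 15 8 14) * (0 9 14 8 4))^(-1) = (0 4 15 2 11 1 14 9) = [4, 14, 11, 3, 15, 5, 6, 7, 8, 0, 10, 1, 12, 13, 9, 2]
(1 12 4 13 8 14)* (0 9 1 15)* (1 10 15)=(0 9 10 15)(1 12 4 13 8 14)=[9, 12, 2, 3, 13, 5, 6, 7, 14, 10, 15, 11, 4, 8, 1, 0]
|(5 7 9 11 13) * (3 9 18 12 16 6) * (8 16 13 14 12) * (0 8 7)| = 22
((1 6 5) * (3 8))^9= (3 8)= [0, 1, 2, 8, 4, 5, 6, 7, 3]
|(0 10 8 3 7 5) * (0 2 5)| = |(0 10 8 3 7)(2 5)| = 10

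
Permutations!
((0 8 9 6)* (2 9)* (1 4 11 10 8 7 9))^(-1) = [6, 2, 8, 3, 1, 5, 9, 0, 10, 7, 11, 4] = (0 6 9 7)(1 2 8 10 11 4)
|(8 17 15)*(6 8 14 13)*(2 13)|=7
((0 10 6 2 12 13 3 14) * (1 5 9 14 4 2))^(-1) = (0 14 9 5 1 6 10)(2 4 3 13 12) = [14, 6, 4, 13, 3, 1, 10, 7, 8, 5, 0, 11, 2, 12, 9]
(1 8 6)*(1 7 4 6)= [0, 8, 2, 3, 6, 5, 7, 4, 1]= (1 8)(4 6 7)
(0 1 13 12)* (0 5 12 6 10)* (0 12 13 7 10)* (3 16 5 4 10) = (0 1 7 3 16 5 13 6)(4 10 12) = [1, 7, 2, 16, 10, 13, 0, 3, 8, 9, 12, 11, 4, 6, 14, 15, 5]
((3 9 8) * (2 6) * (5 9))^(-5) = (2 6)(3 8 9 5) = [0, 1, 6, 8, 4, 3, 2, 7, 9, 5]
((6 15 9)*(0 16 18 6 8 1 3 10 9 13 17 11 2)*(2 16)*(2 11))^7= (0 17 15 18 11 2 13 6 16)(1 10 8 3 9)= [17, 10, 13, 9, 4, 5, 16, 7, 3, 1, 8, 2, 12, 6, 14, 18, 0, 15, 11]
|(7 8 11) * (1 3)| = |(1 3)(7 8 11)| = 6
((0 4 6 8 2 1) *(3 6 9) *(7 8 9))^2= (0 7 2)(1 4 8)(3 9 6)= [7, 4, 0, 9, 8, 5, 3, 2, 1, 6]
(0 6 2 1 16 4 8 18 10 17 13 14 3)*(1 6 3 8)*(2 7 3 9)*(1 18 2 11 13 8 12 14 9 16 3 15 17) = [16, 3, 6, 0, 18, 5, 7, 15, 2, 11, 1, 13, 14, 9, 12, 17, 4, 8, 10] = (0 16 4 18 10 1 3)(2 6 7 15 17 8)(9 11 13)(12 14)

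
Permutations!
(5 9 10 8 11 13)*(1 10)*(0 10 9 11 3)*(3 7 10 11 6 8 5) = [11, 9, 2, 0, 4, 6, 8, 10, 7, 1, 5, 13, 12, 3] = (0 11 13 3)(1 9)(5 6 8 7 10)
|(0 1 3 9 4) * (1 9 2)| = |(0 9 4)(1 3 2)| = 3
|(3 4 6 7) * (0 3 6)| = 6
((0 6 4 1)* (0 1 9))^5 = (0 6 4 9) = [6, 1, 2, 3, 9, 5, 4, 7, 8, 0]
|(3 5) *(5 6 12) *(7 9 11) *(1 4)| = |(1 4)(3 6 12 5)(7 9 11)| = 12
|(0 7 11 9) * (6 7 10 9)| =|(0 10 9)(6 7 11)| =3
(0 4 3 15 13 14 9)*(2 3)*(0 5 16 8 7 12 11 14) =(0 4 2 3 15 13)(5 16 8 7 12 11 14 9) =[4, 1, 3, 15, 2, 16, 6, 12, 7, 5, 10, 14, 11, 0, 9, 13, 8]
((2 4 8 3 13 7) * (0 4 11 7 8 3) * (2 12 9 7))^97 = (0 3 8 4 13)(2 11)(7 12 9) = [3, 1, 11, 8, 13, 5, 6, 12, 4, 7, 10, 2, 9, 0]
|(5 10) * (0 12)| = |(0 12)(5 10)| = 2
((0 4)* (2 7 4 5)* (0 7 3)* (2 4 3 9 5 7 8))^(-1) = (0 3 7)(2 8 4 5 9) = [3, 1, 8, 7, 5, 9, 6, 0, 4, 2]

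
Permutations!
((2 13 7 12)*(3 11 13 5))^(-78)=[0, 1, 12, 5, 4, 2, 6, 13, 8, 9, 10, 3, 7, 11]=(2 12 7 13 11 3 5)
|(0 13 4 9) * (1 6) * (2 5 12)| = |(0 13 4 9)(1 6)(2 5 12)| = 12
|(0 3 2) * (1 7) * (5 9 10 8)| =|(0 3 2)(1 7)(5 9 10 8)| =12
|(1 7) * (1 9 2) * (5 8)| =|(1 7 9 2)(5 8)| =4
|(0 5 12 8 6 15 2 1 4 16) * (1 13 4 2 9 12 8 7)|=13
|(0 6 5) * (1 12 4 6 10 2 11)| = |(0 10 2 11 1 12 4 6 5)| = 9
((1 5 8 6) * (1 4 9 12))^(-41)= (1 5 8 6 4 9 12)= [0, 5, 2, 3, 9, 8, 4, 7, 6, 12, 10, 11, 1]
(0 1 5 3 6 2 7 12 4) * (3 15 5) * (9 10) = [1, 3, 7, 6, 0, 15, 2, 12, 8, 10, 9, 11, 4, 13, 14, 5] = (0 1 3 6 2 7 12 4)(5 15)(9 10)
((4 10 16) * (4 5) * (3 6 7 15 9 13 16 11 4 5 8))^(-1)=(3 8 16 13 9 15 7 6)(4 11 10)=[0, 1, 2, 8, 11, 5, 3, 6, 16, 15, 4, 10, 12, 9, 14, 7, 13]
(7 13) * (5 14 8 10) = (5 14 8 10)(7 13) = [0, 1, 2, 3, 4, 14, 6, 13, 10, 9, 5, 11, 12, 7, 8]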